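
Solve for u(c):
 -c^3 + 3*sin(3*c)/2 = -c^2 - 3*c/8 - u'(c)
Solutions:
 u(c) = C1 + c^4/4 - c^3/3 - 3*c^2/16 + cos(3*c)/2


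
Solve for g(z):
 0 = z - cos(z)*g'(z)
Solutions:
 g(z) = C1 + Integral(z/cos(z), z)


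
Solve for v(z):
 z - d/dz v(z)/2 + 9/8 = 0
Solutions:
 v(z) = C1 + z^2 + 9*z/4


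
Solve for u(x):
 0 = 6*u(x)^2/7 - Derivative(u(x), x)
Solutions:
 u(x) = -7/(C1 + 6*x)


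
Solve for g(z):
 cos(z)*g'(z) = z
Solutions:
 g(z) = C1 + Integral(z/cos(z), z)


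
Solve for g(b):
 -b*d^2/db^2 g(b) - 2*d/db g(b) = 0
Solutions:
 g(b) = C1 + C2/b


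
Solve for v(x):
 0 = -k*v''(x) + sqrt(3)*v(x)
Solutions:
 v(x) = C1*exp(-3^(1/4)*x*sqrt(1/k)) + C2*exp(3^(1/4)*x*sqrt(1/k))


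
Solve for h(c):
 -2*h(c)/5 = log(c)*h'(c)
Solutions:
 h(c) = C1*exp(-2*li(c)/5)


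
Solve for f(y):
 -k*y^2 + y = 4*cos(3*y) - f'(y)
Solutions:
 f(y) = C1 + k*y^3/3 - y^2/2 + 4*sin(3*y)/3


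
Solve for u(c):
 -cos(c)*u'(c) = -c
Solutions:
 u(c) = C1 + Integral(c/cos(c), c)


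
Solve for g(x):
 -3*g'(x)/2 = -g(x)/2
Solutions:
 g(x) = C1*exp(x/3)


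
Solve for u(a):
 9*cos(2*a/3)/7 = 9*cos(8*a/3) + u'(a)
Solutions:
 u(a) = C1 + 27*sin(2*a/3)/14 - 27*sin(8*a/3)/8


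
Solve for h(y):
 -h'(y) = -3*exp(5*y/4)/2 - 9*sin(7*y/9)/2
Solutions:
 h(y) = C1 + 6*exp(5*y/4)/5 - 81*cos(7*y/9)/14


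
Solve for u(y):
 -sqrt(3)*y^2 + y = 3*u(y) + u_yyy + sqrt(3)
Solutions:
 u(y) = C3*exp(-3^(1/3)*y) - sqrt(3)*y^2/3 + y/3 + (C1*sin(3^(5/6)*y/2) + C2*cos(3^(5/6)*y/2))*exp(3^(1/3)*y/2) - sqrt(3)/3


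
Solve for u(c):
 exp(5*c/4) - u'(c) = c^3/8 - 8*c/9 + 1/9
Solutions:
 u(c) = C1 - c^4/32 + 4*c^2/9 - c/9 + 4*exp(5*c/4)/5


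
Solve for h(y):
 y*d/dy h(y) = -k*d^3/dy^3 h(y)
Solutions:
 h(y) = C1 + Integral(C2*airyai(y*(-1/k)^(1/3)) + C3*airybi(y*(-1/k)^(1/3)), y)


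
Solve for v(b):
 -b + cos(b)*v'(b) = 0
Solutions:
 v(b) = C1 + Integral(b/cos(b), b)


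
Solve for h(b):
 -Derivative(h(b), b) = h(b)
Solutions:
 h(b) = C1*exp(-b)


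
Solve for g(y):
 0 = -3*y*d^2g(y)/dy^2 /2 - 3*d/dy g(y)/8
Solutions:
 g(y) = C1 + C2*y^(3/4)


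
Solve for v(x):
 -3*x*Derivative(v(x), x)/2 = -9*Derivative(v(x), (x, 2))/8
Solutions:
 v(x) = C1 + C2*erfi(sqrt(6)*x/3)


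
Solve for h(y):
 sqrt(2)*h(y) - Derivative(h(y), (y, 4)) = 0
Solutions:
 h(y) = C1*exp(-2^(1/8)*y) + C2*exp(2^(1/8)*y) + C3*sin(2^(1/8)*y) + C4*cos(2^(1/8)*y)


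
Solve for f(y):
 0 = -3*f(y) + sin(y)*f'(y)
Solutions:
 f(y) = C1*(cos(y) - 1)^(3/2)/(cos(y) + 1)^(3/2)


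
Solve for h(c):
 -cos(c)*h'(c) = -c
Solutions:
 h(c) = C1 + Integral(c/cos(c), c)


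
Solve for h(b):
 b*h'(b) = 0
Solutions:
 h(b) = C1


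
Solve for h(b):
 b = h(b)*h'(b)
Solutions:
 h(b) = -sqrt(C1 + b^2)
 h(b) = sqrt(C1 + b^2)


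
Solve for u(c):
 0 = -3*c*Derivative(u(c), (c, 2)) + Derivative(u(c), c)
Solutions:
 u(c) = C1 + C2*c^(4/3)


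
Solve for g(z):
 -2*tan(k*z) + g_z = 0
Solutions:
 g(z) = C1 + 2*Piecewise((-log(cos(k*z))/k, Ne(k, 0)), (0, True))


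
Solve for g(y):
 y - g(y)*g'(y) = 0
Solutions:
 g(y) = -sqrt(C1 + y^2)
 g(y) = sqrt(C1 + y^2)


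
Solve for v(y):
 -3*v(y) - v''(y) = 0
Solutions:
 v(y) = C1*sin(sqrt(3)*y) + C2*cos(sqrt(3)*y)


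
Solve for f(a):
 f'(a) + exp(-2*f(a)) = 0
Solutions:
 f(a) = log(-sqrt(C1 - 2*a))
 f(a) = log(C1 - 2*a)/2


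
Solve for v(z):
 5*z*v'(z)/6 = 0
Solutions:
 v(z) = C1


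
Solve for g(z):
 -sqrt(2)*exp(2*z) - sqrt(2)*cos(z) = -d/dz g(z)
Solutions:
 g(z) = C1 + sqrt(2)*exp(2*z)/2 + sqrt(2)*sin(z)


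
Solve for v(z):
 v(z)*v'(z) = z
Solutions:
 v(z) = -sqrt(C1 + z^2)
 v(z) = sqrt(C1 + z^2)


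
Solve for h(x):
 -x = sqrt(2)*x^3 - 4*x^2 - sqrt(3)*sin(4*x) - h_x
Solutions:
 h(x) = C1 + sqrt(2)*x^4/4 - 4*x^3/3 + x^2/2 + sqrt(3)*cos(4*x)/4


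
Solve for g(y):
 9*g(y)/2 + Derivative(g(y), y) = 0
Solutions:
 g(y) = C1*exp(-9*y/2)


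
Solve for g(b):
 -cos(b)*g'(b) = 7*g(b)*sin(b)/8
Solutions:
 g(b) = C1*cos(b)^(7/8)


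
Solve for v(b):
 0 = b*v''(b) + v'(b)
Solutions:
 v(b) = C1 + C2*log(b)


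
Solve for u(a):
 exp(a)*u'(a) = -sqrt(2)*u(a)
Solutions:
 u(a) = C1*exp(sqrt(2)*exp(-a))


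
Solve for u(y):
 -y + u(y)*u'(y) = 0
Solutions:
 u(y) = -sqrt(C1 + y^2)
 u(y) = sqrt(C1 + y^2)


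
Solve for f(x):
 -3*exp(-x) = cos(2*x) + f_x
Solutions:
 f(x) = C1 - sin(2*x)/2 + 3*exp(-x)


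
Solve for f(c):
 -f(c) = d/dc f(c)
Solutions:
 f(c) = C1*exp(-c)


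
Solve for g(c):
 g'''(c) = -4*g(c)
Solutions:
 g(c) = C3*exp(-2^(2/3)*c) + (C1*sin(2^(2/3)*sqrt(3)*c/2) + C2*cos(2^(2/3)*sqrt(3)*c/2))*exp(2^(2/3)*c/2)


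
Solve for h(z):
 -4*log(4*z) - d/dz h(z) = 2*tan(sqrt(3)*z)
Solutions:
 h(z) = C1 - 4*z*log(z) - 8*z*log(2) + 4*z + 2*sqrt(3)*log(cos(sqrt(3)*z))/3


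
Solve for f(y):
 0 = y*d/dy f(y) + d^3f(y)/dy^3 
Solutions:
 f(y) = C1 + Integral(C2*airyai(-y) + C3*airybi(-y), y)


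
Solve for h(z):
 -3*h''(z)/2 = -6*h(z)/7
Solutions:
 h(z) = C1*exp(-2*sqrt(7)*z/7) + C2*exp(2*sqrt(7)*z/7)


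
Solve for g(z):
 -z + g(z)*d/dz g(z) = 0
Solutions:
 g(z) = -sqrt(C1 + z^2)
 g(z) = sqrt(C1 + z^2)


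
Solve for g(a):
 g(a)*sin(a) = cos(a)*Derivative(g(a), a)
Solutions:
 g(a) = C1/cos(a)


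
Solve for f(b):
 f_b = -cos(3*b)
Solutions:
 f(b) = C1 - sin(3*b)/3


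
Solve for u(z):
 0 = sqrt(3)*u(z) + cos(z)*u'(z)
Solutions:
 u(z) = C1*(sin(z) - 1)^(sqrt(3)/2)/(sin(z) + 1)^(sqrt(3)/2)


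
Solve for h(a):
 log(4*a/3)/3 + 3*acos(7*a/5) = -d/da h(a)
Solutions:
 h(a) = C1 - a*log(a)/3 - 3*a*acos(7*a/5) - a*log(2) + a/3 + a*log(6)/3 + 3*sqrt(25 - 49*a^2)/7


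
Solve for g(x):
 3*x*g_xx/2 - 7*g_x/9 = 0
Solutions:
 g(x) = C1 + C2*x^(41/27)


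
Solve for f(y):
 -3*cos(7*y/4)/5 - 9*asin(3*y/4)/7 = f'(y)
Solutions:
 f(y) = C1 - 9*y*asin(3*y/4)/7 - 3*sqrt(16 - 9*y^2)/7 - 12*sin(7*y/4)/35


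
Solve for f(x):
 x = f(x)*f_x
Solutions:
 f(x) = -sqrt(C1 + x^2)
 f(x) = sqrt(C1 + x^2)


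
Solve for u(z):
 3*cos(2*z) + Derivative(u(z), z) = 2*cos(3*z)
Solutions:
 u(z) = C1 - 3*sin(2*z)/2 + 2*sin(3*z)/3


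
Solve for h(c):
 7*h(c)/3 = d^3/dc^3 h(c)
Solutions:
 h(c) = C3*exp(3^(2/3)*7^(1/3)*c/3) + (C1*sin(3^(1/6)*7^(1/3)*c/2) + C2*cos(3^(1/6)*7^(1/3)*c/2))*exp(-3^(2/3)*7^(1/3)*c/6)


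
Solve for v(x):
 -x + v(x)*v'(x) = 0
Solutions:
 v(x) = -sqrt(C1 + x^2)
 v(x) = sqrt(C1 + x^2)


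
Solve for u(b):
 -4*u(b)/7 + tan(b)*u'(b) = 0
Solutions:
 u(b) = C1*sin(b)^(4/7)


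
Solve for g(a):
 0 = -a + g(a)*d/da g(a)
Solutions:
 g(a) = -sqrt(C1 + a^2)
 g(a) = sqrt(C1 + a^2)


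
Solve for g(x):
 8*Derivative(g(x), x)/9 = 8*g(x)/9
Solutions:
 g(x) = C1*exp(x)


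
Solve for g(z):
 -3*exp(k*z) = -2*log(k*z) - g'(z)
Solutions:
 g(z) = C1 - 2*z*log(k*z) + 2*z + Piecewise((3*exp(k*z)/k, Ne(k, 0)), (3*z, True))


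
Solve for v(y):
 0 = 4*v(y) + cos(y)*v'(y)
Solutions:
 v(y) = C1*(sin(y)^2 - 2*sin(y) + 1)/(sin(y)^2 + 2*sin(y) + 1)


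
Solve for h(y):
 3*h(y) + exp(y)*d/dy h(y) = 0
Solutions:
 h(y) = C1*exp(3*exp(-y))


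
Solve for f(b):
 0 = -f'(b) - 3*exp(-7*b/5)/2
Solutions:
 f(b) = C1 + 15*exp(-7*b/5)/14


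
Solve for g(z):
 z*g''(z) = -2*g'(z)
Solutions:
 g(z) = C1 + C2/z


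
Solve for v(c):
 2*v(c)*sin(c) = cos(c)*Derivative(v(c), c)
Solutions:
 v(c) = C1/cos(c)^2


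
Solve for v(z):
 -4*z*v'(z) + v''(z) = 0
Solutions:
 v(z) = C1 + C2*erfi(sqrt(2)*z)


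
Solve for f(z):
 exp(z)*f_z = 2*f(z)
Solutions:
 f(z) = C1*exp(-2*exp(-z))


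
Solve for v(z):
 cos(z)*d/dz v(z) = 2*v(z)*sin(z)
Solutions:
 v(z) = C1/cos(z)^2


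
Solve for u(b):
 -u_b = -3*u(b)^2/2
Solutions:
 u(b) = -2/(C1 + 3*b)


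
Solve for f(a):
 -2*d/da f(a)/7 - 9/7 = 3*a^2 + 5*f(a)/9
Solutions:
 f(a) = C1*exp(-35*a/18) - 27*a^2/5 + 972*a/175 - 31671/6125


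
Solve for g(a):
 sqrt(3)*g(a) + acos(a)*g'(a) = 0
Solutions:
 g(a) = C1*exp(-sqrt(3)*Integral(1/acos(a), a))


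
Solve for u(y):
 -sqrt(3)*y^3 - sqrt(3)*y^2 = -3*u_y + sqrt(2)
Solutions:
 u(y) = C1 + sqrt(3)*y^4/12 + sqrt(3)*y^3/9 + sqrt(2)*y/3


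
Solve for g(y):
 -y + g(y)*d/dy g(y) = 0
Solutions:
 g(y) = -sqrt(C1 + y^2)
 g(y) = sqrt(C1 + y^2)


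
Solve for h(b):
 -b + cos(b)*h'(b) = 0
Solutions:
 h(b) = C1 + Integral(b/cos(b), b)


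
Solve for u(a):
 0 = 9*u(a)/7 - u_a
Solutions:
 u(a) = C1*exp(9*a/7)


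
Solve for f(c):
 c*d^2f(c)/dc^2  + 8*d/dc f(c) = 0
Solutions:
 f(c) = C1 + C2/c^7


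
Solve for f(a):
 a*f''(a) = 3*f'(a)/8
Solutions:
 f(a) = C1 + C2*a^(11/8)


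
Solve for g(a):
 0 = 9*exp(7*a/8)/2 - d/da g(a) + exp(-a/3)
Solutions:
 g(a) = C1 + 36*exp(7*a/8)/7 - 3*exp(-a/3)


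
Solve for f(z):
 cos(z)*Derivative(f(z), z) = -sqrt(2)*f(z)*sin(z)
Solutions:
 f(z) = C1*cos(z)^(sqrt(2))


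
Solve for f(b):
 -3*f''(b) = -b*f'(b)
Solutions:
 f(b) = C1 + C2*erfi(sqrt(6)*b/6)


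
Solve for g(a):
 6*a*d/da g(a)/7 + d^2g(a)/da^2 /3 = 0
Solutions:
 g(a) = C1 + C2*erf(3*sqrt(7)*a/7)


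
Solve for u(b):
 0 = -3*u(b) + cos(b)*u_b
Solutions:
 u(b) = C1*(sin(b) + 1)^(3/2)/(sin(b) - 1)^(3/2)


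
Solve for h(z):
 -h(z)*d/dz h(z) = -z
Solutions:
 h(z) = -sqrt(C1 + z^2)
 h(z) = sqrt(C1 + z^2)


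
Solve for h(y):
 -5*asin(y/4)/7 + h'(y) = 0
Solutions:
 h(y) = C1 + 5*y*asin(y/4)/7 + 5*sqrt(16 - y^2)/7


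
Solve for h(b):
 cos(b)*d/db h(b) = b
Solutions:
 h(b) = C1 + Integral(b/cos(b), b)


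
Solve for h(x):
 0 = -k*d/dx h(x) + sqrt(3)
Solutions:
 h(x) = C1 + sqrt(3)*x/k


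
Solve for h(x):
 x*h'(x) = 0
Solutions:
 h(x) = C1


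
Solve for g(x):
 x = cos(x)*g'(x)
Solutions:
 g(x) = C1 + Integral(x/cos(x), x)


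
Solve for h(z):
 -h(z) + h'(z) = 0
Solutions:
 h(z) = C1*exp(z)


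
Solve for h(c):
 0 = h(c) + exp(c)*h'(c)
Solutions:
 h(c) = C1*exp(exp(-c))


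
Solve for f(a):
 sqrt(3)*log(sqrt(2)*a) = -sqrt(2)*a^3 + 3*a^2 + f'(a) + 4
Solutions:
 f(a) = C1 + sqrt(2)*a^4/4 - a^3 + sqrt(3)*a*log(a) - 4*a - sqrt(3)*a + sqrt(3)*a*log(2)/2


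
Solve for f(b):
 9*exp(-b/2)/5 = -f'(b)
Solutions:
 f(b) = C1 + 18*exp(-b/2)/5


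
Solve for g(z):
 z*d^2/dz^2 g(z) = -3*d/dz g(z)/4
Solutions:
 g(z) = C1 + C2*z^(1/4)


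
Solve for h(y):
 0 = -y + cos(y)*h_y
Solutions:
 h(y) = C1 + Integral(y/cos(y), y)


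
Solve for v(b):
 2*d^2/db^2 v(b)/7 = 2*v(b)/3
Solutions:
 v(b) = C1*exp(-sqrt(21)*b/3) + C2*exp(sqrt(21)*b/3)


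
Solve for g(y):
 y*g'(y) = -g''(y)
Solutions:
 g(y) = C1 + C2*erf(sqrt(2)*y/2)


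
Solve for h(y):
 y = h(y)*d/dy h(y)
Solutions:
 h(y) = -sqrt(C1 + y^2)
 h(y) = sqrt(C1 + y^2)


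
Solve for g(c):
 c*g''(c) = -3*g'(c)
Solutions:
 g(c) = C1 + C2/c^2


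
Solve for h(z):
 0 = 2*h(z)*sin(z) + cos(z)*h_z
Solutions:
 h(z) = C1*cos(z)^2


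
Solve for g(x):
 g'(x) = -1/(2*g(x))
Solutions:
 g(x) = -sqrt(C1 - x)
 g(x) = sqrt(C1 - x)


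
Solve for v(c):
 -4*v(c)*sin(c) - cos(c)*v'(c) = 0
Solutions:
 v(c) = C1*cos(c)^4


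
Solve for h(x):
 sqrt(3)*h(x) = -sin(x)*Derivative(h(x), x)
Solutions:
 h(x) = C1*(cos(x) + 1)^(sqrt(3)/2)/(cos(x) - 1)^(sqrt(3)/2)


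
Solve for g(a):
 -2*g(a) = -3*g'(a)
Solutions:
 g(a) = C1*exp(2*a/3)


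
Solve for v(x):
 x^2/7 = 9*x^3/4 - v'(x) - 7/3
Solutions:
 v(x) = C1 + 9*x^4/16 - x^3/21 - 7*x/3


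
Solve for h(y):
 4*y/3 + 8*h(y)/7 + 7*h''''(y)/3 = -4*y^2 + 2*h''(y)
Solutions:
 h(y) = -7*y^2/2 - 7*y/6 + (C1*sin(2^(3/4)*3^(1/4)*sqrt(7)*y*sin(atan(sqrt(15)/3)/2)/7) + C2*cos(2^(3/4)*3^(1/4)*sqrt(7)*y*sin(atan(sqrt(15)/3)/2)/7))*exp(-2^(3/4)*3^(1/4)*sqrt(7)*y*cos(atan(sqrt(15)/3)/2)/7) + (C3*sin(2^(3/4)*3^(1/4)*sqrt(7)*y*sin(atan(sqrt(15)/3)/2)/7) + C4*cos(2^(3/4)*3^(1/4)*sqrt(7)*y*sin(atan(sqrt(15)/3)/2)/7))*exp(2^(3/4)*3^(1/4)*sqrt(7)*y*cos(atan(sqrt(15)/3)/2)/7) - 49/4


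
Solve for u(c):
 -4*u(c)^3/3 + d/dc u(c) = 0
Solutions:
 u(c) = -sqrt(6)*sqrt(-1/(C1 + 4*c))/2
 u(c) = sqrt(6)*sqrt(-1/(C1 + 4*c))/2


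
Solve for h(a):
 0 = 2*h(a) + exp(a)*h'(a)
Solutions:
 h(a) = C1*exp(2*exp(-a))


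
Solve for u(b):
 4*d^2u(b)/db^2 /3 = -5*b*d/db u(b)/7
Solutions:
 u(b) = C1 + C2*erf(sqrt(210)*b/28)


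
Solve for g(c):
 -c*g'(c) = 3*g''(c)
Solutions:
 g(c) = C1 + C2*erf(sqrt(6)*c/6)


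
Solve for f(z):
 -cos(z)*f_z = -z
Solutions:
 f(z) = C1 + Integral(z/cos(z), z)


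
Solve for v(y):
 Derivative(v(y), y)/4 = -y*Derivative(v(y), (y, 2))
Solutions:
 v(y) = C1 + C2*y^(3/4)


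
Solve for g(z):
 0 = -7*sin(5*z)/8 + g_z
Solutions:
 g(z) = C1 - 7*cos(5*z)/40


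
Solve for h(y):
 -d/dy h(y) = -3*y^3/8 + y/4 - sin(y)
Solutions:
 h(y) = C1 + 3*y^4/32 - y^2/8 - cos(y)


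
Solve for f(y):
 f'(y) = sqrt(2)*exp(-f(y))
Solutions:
 f(y) = log(C1 + sqrt(2)*y)


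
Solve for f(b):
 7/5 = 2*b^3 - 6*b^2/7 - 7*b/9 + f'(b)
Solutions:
 f(b) = C1 - b^4/2 + 2*b^3/7 + 7*b^2/18 + 7*b/5


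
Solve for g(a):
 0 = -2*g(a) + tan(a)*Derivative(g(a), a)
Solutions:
 g(a) = C1*sin(a)^2


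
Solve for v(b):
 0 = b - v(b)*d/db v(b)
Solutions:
 v(b) = -sqrt(C1 + b^2)
 v(b) = sqrt(C1 + b^2)


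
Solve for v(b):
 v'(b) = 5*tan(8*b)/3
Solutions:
 v(b) = C1 - 5*log(cos(8*b))/24


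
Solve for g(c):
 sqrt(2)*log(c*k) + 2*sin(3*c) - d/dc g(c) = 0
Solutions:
 g(c) = C1 + sqrt(2)*c*(log(c*k) - 1) - 2*cos(3*c)/3


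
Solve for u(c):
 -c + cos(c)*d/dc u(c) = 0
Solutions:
 u(c) = C1 + Integral(c/cos(c), c)


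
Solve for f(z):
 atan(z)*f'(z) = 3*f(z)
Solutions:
 f(z) = C1*exp(3*Integral(1/atan(z), z))


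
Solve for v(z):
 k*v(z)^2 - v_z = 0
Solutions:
 v(z) = -1/(C1 + k*z)


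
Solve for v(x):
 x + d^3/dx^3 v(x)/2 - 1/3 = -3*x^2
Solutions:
 v(x) = C1 + C2*x + C3*x^2 - x^5/10 - x^4/12 + x^3/9


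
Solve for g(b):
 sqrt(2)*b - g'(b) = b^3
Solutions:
 g(b) = C1 - b^4/4 + sqrt(2)*b^2/2


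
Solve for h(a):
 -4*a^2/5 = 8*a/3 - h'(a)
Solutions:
 h(a) = C1 + 4*a^3/15 + 4*a^2/3


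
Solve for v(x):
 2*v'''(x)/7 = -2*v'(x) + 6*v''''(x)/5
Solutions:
 v(x) = C1 + C2*exp(x*(-2^(2/3)*5^(1/3)*(63*sqrt(1752429) + 83399)^(1/3) - 10*2^(1/3)*5^(2/3)/(63*sqrt(1752429) + 83399)^(1/3) + 20)/252)*sin(10^(1/3)*sqrt(3)*x*(-2^(1/3)*(63*sqrt(1752429) + 83399)^(1/3) + 10*5^(1/3)/(63*sqrt(1752429) + 83399)^(1/3))/252) + C3*exp(x*(-2^(2/3)*5^(1/3)*(63*sqrt(1752429) + 83399)^(1/3) - 10*2^(1/3)*5^(2/3)/(63*sqrt(1752429) + 83399)^(1/3) + 20)/252)*cos(10^(1/3)*sqrt(3)*x*(-2^(1/3)*(63*sqrt(1752429) + 83399)^(1/3) + 10*5^(1/3)/(63*sqrt(1752429) + 83399)^(1/3))/252) + C4*exp(x*(10*2^(1/3)*5^(2/3)/(63*sqrt(1752429) + 83399)^(1/3) + 10 + 2^(2/3)*5^(1/3)*(63*sqrt(1752429) + 83399)^(1/3))/126)


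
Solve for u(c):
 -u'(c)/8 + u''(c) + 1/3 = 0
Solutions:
 u(c) = C1 + C2*exp(c/8) + 8*c/3


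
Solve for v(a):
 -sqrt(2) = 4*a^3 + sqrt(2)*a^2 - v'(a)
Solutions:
 v(a) = C1 + a^4 + sqrt(2)*a^3/3 + sqrt(2)*a


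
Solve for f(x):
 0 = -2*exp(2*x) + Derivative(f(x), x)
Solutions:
 f(x) = C1 + exp(2*x)


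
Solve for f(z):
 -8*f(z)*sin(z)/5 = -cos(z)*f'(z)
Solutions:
 f(z) = C1/cos(z)^(8/5)


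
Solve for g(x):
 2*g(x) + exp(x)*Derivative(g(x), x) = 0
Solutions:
 g(x) = C1*exp(2*exp(-x))


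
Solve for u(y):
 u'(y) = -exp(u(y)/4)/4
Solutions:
 u(y) = 4*log(1/(C1 + y)) + 16*log(2)


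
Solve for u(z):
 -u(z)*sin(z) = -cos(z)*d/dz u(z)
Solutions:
 u(z) = C1/cos(z)


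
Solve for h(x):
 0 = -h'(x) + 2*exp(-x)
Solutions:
 h(x) = C1 - 2*exp(-x)


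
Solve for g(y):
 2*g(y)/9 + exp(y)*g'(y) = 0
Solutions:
 g(y) = C1*exp(2*exp(-y)/9)


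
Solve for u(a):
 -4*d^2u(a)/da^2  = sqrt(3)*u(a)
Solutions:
 u(a) = C1*sin(3^(1/4)*a/2) + C2*cos(3^(1/4)*a/2)


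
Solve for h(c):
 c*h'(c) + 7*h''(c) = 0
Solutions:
 h(c) = C1 + C2*erf(sqrt(14)*c/14)


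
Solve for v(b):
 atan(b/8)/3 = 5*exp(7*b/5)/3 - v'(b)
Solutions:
 v(b) = C1 - b*atan(b/8)/3 + 25*exp(7*b/5)/21 + 4*log(b^2 + 64)/3


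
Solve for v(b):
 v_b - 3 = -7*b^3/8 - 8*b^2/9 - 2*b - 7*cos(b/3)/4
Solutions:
 v(b) = C1 - 7*b^4/32 - 8*b^3/27 - b^2 + 3*b - 21*sin(b/3)/4


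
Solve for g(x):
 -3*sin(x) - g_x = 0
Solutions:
 g(x) = C1 + 3*cos(x)


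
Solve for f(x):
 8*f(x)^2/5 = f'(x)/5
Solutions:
 f(x) = -1/(C1 + 8*x)


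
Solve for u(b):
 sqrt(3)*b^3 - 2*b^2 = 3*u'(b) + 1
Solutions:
 u(b) = C1 + sqrt(3)*b^4/12 - 2*b^3/9 - b/3


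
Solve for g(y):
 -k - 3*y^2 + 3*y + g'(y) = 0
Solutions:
 g(y) = C1 + k*y + y^3 - 3*y^2/2


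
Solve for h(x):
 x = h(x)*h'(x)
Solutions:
 h(x) = -sqrt(C1 + x^2)
 h(x) = sqrt(C1 + x^2)


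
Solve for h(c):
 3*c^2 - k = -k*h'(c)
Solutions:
 h(c) = C1 - c^3/k + c


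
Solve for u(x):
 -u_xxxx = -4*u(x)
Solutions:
 u(x) = C1*exp(-sqrt(2)*x) + C2*exp(sqrt(2)*x) + C3*sin(sqrt(2)*x) + C4*cos(sqrt(2)*x)


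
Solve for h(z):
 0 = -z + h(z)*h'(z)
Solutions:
 h(z) = -sqrt(C1 + z^2)
 h(z) = sqrt(C1 + z^2)


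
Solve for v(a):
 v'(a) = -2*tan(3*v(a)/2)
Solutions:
 v(a) = -2*asin(C1*exp(-3*a))/3 + 2*pi/3
 v(a) = 2*asin(C1*exp(-3*a))/3


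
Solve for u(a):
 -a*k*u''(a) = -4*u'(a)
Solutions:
 u(a) = C1 + a^(((re(k) + 4)*re(k) + im(k)^2)/(re(k)^2 + im(k)^2))*(C2*sin(4*log(a)*Abs(im(k))/(re(k)^2 + im(k)^2)) + C3*cos(4*log(a)*im(k)/(re(k)^2 + im(k)^2)))


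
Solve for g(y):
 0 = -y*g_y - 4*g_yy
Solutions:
 g(y) = C1 + C2*erf(sqrt(2)*y/4)


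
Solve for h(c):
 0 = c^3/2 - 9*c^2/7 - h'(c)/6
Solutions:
 h(c) = C1 + 3*c^4/4 - 18*c^3/7


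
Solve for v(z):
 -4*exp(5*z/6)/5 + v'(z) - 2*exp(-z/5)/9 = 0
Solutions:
 v(z) = C1 + 24*exp(5*z/6)/25 - 10*exp(-z/5)/9


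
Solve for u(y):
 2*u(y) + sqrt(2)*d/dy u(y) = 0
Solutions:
 u(y) = C1*exp(-sqrt(2)*y)


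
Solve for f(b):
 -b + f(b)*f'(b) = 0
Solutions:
 f(b) = -sqrt(C1 + b^2)
 f(b) = sqrt(C1 + b^2)


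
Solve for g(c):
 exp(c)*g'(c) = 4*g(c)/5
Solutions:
 g(c) = C1*exp(-4*exp(-c)/5)


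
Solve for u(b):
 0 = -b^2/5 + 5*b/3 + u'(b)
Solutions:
 u(b) = C1 + b^3/15 - 5*b^2/6


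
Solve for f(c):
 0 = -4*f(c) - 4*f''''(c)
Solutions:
 f(c) = (C1*sin(sqrt(2)*c/2) + C2*cos(sqrt(2)*c/2))*exp(-sqrt(2)*c/2) + (C3*sin(sqrt(2)*c/2) + C4*cos(sqrt(2)*c/2))*exp(sqrt(2)*c/2)


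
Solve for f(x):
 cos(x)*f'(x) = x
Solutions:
 f(x) = C1 + Integral(x/cos(x), x)


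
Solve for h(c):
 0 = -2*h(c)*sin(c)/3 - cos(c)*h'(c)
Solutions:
 h(c) = C1*cos(c)^(2/3)


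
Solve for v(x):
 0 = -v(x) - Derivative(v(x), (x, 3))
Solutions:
 v(x) = C3*exp(-x) + (C1*sin(sqrt(3)*x/2) + C2*cos(sqrt(3)*x/2))*exp(x/2)


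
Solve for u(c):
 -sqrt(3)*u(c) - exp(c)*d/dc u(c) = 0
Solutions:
 u(c) = C1*exp(sqrt(3)*exp(-c))


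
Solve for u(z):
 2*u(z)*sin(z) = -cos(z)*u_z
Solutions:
 u(z) = C1*cos(z)^2


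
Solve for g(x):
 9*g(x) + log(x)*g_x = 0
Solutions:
 g(x) = C1*exp(-9*li(x))


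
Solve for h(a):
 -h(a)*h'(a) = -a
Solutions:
 h(a) = -sqrt(C1 + a^2)
 h(a) = sqrt(C1 + a^2)


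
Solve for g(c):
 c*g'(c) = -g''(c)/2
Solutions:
 g(c) = C1 + C2*erf(c)


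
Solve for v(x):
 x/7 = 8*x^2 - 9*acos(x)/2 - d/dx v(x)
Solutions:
 v(x) = C1 + 8*x^3/3 - x^2/14 - 9*x*acos(x)/2 + 9*sqrt(1 - x^2)/2


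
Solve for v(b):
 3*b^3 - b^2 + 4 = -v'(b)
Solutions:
 v(b) = C1 - 3*b^4/4 + b^3/3 - 4*b


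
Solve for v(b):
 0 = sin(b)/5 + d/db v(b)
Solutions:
 v(b) = C1 + cos(b)/5


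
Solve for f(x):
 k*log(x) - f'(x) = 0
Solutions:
 f(x) = C1 + k*x*log(x) - k*x


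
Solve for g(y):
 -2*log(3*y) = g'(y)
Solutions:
 g(y) = C1 - 2*y*log(y) - y*log(9) + 2*y


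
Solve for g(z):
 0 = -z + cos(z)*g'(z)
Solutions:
 g(z) = C1 + Integral(z/cos(z), z)


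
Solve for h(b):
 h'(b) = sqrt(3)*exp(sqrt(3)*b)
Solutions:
 h(b) = C1 + exp(sqrt(3)*b)


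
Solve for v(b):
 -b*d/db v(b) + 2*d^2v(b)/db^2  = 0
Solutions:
 v(b) = C1 + C2*erfi(b/2)


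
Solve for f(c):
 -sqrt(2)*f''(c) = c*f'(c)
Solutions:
 f(c) = C1 + C2*erf(2^(1/4)*c/2)


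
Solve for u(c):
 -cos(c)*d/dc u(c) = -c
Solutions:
 u(c) = C1 + Integral(c/cos(c), c)


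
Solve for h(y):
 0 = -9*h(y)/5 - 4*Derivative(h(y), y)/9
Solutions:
 h(y) = C1*exp(-81*y/20)


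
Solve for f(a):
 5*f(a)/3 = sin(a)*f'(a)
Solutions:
 f(a) = C1*(cos(a) - 1)^(5/6)/(cos(a) + 1)^(5/6)


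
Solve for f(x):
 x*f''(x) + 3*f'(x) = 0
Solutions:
 f(x) = C1 + C2/x^2


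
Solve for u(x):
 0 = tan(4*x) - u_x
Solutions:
 u(x) = C1 - log(cos(4*x))/4


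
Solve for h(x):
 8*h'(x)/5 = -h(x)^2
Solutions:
 h(x) = 8/(C1 + 5*x)


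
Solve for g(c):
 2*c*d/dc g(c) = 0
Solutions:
 g(c) = C1


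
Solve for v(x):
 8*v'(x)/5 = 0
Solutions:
 v(x) = C1


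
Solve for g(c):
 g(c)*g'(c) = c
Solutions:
 g(c) = -sqrt(C1 + c^2)
 g(c) = sqrt(C1 + c^2)


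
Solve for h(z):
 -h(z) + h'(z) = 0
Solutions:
 h(z) = C1*exp(z)


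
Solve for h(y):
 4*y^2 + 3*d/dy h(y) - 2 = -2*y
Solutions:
 h(y) = C1 - 4*y^3/9 - y^2/3 + 2*y/3


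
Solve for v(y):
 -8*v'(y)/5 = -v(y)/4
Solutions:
 v(y) = C1*exp(5*y/32)


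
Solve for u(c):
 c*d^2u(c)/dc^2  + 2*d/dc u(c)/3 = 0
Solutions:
 u(c) = C1 + C2*c^(1/3)


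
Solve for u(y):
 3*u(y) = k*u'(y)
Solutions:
 u(y) = C1*exp(3*y/k)


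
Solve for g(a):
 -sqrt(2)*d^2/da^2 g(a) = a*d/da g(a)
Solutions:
 g(a) = C1 + C2*erf(2^(1/4)*a/2)


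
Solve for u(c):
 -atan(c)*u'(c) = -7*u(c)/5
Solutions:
 u(c) = C1*exp(7*Integral(1/atan(c), c)/5)


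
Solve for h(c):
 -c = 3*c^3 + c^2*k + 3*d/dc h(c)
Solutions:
 h(c) = C1 - c^4/4 - c^3*k/9 - c^2/6


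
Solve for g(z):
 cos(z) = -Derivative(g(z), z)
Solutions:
 g(z) = C1 - sin(z)


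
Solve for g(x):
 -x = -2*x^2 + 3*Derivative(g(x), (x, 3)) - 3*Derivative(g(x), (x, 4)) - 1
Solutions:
 g(x) = C1 + C2*x + C3*x^2 + C4*exp(x) + x^5/90 + x^4/24 + 2*x^3/9


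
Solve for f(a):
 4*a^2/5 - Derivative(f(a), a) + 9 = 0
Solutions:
 f(a) = C1 + 4*a^3/15 + 9*a


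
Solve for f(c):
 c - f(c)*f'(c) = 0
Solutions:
 f(c) = -sqrt(C1 + c^2)
 f(c) = sqrt(C1 + c^2)


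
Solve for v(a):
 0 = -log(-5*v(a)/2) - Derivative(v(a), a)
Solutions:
 Integral(1/(log(-_y) - log(2) + log(5)), (_y, v(a))) = C1 - a


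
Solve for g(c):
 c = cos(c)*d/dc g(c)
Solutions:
 g(c) = C1 + Integral(c/cos(c), c)


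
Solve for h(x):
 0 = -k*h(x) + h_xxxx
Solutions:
 h(x) = C1*exp(-k^(1/4)*x) + C2*exp(k^(1/4)*x) + C3*exp(-I*k^(1/4)*x) + C4*exp(I*k^(1/4)*x)


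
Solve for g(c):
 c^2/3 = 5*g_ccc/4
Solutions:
 g(c) = C1 + C2*c + C3*c^2 + c^5/225


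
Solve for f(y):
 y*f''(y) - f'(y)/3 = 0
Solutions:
 f(y) = C1 + C2*y^(4/3)


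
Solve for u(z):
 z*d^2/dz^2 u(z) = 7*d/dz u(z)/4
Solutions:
 u(z) = C1 + C2*z^(11/4)


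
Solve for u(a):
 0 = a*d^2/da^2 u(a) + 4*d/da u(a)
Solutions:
 u(a) = C1 + C2/a^3


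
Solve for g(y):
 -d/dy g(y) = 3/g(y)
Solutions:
 g(y) = -sqrt(C1 - 6*y)
 g(y) = sqrt(C1 - 6*y)


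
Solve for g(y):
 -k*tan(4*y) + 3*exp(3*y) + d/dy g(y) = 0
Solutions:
 g(y) = C1 - k*log(cos(4*y))/4 - exp(3*y)


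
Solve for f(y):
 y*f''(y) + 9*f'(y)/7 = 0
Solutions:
 f(y) = C1 + C2/y^(2/7)


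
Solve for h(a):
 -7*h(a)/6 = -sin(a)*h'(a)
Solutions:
 h(a) = C1*(cos(a) - 1)^(7/12)/(cos(a) + 1)^(7/12)


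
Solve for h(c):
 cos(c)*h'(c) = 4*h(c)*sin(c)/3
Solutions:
 h(c) = C1/cos(c)^(4/3)


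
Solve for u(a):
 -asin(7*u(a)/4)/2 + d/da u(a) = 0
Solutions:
 Integral(1/asin(7*_y/4), (_y, u(a))) = C1 + a/2


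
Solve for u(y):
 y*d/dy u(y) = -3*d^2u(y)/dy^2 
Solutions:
 u(y) = C1 + C2*erf(sqrt(6)*y/6)


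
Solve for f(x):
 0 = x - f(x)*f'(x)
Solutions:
 f(x) = -sqrt(C1 + x^2)
 f(x) = sqrt(C1 + x^2)


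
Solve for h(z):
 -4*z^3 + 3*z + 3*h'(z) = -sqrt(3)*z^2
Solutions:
 h(z) = C1 + z^4/3 - sqrt(3)*z^3/9 - z^2/2


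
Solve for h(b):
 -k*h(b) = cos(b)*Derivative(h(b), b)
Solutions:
 h(b) = C1*exp(k*(log(sin(b) - 1) - log(sin(b) + 1))/2)


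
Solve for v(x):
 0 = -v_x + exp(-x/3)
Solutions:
 v(x) = C1 - 3*exp(-x/3)


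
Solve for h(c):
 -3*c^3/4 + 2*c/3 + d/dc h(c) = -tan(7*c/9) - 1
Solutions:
 h(c) = C1 + 3*c^4/16 - c^2/3 - c + 9*log(cos(7*c/9))/7


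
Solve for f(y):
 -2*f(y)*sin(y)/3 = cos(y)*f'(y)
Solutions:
 f(y) = C1*cos(y)^(2/3)


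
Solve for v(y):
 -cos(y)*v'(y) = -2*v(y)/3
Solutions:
 v(y) = C1*(sin(y) + 1)^(1/3)/(sin(y) - 1)^(1/3)


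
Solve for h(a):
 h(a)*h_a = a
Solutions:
 h(a) = -sqrt(C1 + a^2)
 h(a) = sqrt(C1 + a^2)


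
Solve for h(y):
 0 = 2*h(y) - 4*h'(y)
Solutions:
 h(y) = C1*exp(y/2)


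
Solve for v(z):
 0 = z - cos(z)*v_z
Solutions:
 v(z) = C1 + Integral(z/cos(z), z)


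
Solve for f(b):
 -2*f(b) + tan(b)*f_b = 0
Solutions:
 f(b) = C1*sin(b)^2


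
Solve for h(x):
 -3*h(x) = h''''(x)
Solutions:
 h(x) = (C1*sin(sqrt(2)*3^(1/4)*x/2) + C2*cos(sqrt(2)*3^(1/4)*x/2))*exp(-sqrt(2)*3^(1/4)*x/2) + (C3*sin(sqrt(2)*3^(1/4)*x/2) + C4*cos(sqrt(2)*3^(1/4)*x/2))*exp(sqrt(2)*3^(1/4)*x/2)


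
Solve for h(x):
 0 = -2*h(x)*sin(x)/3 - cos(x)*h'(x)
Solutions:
 h(x) = C1*cos(x)^(2/3)


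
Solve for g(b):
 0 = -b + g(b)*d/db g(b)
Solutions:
 g(b) = -sqrt(C1 + b^2)
 g(b) = sqrt(C1 + b^2)


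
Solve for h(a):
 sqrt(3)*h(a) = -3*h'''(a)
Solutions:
 h(a) = C3*exp(-3^(5/6)*a/3) + (C1*sin(3^(1/3)*a/2) + C2*cos(3^(1/3)*a/2))*exp(3^(5/6)*a/6)


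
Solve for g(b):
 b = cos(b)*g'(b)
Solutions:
 g(b) = C1 + Integral(b/cos(b), b)


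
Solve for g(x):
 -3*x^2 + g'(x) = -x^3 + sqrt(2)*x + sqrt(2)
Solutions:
 g(x) = C1 - x^4/4 + x^3 + sqrt(2)*x^2/2 + sqrt(2)*x


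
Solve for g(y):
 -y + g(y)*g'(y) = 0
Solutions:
 g(y) = -sqrt(C1 + y^2)
 g(y) = sqrt(C1 + y^2)


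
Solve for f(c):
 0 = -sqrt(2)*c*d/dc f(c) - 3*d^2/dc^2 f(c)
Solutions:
 f(c) = C1 + C2*erf(2^(3/4)*sqrt(3)*c/6)


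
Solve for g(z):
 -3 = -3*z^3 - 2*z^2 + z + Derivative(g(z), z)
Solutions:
 g(z) = C1 + 3*z^4/4 + 2*z^3/3 - z^2/2 - 3*z


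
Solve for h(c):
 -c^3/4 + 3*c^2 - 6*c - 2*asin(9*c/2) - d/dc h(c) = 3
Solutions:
 h(c) = C1 - c^4/16 + c^3 - 3*c^2 - 2*c*asin(9*c/2) - 3*c - 2*sqrt(4 - 81*c^2)/9


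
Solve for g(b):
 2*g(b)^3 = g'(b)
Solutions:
 g(b) = -sqrt(2)*sqrt(-1/(C1 + 2*b))/2
 g(b) = sqrt(2)*sqrt(-1/(C1 + 2*b))/2


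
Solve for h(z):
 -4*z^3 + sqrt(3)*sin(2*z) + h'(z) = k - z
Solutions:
 h(z) = C1 + k*z + z^4 - z^2/2 + sqrt(3)*cos(2*z)/2


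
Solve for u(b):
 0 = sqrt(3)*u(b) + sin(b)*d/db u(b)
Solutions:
 u(b) = C1*(cos(b) + 1)^(sqrt(3)/2)/(cos(b) - 1)^(sqrt(3)/2)


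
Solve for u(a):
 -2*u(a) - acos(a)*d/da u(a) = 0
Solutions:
 u(a) = C1*exp(-2*Integral(1/acos(a), a))


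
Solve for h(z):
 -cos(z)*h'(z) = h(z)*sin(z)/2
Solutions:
 h(z) = C1*sqrt(cos(z))


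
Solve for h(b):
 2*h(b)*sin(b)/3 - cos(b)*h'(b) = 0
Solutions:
 h(b) = C1/cos(b)^(2/3)


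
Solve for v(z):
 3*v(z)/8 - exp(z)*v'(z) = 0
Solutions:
 v(z) = C1*exp(-3*exp(-z)/8)


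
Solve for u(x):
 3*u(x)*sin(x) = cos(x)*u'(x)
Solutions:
 u(x) = C1/cos(x)^3


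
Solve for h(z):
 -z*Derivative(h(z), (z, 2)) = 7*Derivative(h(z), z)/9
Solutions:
 h(z) = C1 + C2*z^(2/9)


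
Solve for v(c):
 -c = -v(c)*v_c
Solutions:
 v(c) = -sqrt(C1 + c^2)
 v(c) = sqrt(C1 + c^2)


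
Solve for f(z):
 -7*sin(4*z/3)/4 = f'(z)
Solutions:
 f(z) = C1 + 21*cos(4*z/3)/16


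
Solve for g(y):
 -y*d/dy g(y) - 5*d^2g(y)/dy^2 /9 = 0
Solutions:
 g(y) = C1 + C2*erf(3*sqrt(10)*y/10)


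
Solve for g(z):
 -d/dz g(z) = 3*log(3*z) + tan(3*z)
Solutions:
 g(z) = C1 - 3*z*log(z) - 3*z*log(3) + 3*z + log(cos(3*z))/3


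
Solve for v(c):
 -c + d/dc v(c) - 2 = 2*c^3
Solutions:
 v(c) = C1 + c^4/2 + c^2/2 + 2*c


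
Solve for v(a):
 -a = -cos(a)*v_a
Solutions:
 v(a) = C1 + Integral(a/cos(a), a)


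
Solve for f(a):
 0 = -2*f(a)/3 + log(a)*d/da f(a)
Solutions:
 f(a) = C1*exp(2*li(a)/3)


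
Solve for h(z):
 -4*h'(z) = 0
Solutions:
 h(z) = C1


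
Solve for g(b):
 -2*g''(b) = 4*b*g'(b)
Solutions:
 g(b) = C1 + C2*erf(b)


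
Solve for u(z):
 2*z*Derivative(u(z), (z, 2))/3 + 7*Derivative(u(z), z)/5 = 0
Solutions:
 u(z) = C1 + C2/z^(11/10)


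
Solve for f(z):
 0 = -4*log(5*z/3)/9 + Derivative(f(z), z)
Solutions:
 f(z) = C1 + 4*z*log(z)/9 - 4*z*log(3)/9 - 4*z/9 + 4*z*log(5)/9


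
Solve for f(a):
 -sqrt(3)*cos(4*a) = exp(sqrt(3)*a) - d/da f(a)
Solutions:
 f(a) = C1 + sqrt(3)*exp(sqrt(3)*a)/3 + sqrt(3)*sin(4*a)/4


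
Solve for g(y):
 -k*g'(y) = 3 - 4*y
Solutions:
 g(y) = C1 + 2*y^2/k - 3*y/k


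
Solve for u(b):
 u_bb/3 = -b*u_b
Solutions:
 u(b) = C1 + C2*erf(sqrt(6)*b/2)


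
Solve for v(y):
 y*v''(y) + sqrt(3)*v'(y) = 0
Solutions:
 v(y) = C1 + C2*y^(1 - sqrt(3))


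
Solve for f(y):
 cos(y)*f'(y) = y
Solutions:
 f(y) = C1 + Integral(y/cos(y), y)


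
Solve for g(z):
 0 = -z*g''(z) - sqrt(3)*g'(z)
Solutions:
 g(z) = C1 + C2*z^(1 - sqrt(3))


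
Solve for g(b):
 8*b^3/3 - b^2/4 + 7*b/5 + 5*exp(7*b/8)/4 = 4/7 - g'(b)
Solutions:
 g(b) = C1 - 2*b^4/3 + b^3/12 - 7*b^2/10 + 4*b/7 - 10*exp(7*b/8)/7


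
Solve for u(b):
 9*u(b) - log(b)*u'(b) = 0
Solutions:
 u(b) = C1*exp(9*li(b))


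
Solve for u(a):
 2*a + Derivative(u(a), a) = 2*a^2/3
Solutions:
 u(a) = C1 + 2*a^3/9 - a^2


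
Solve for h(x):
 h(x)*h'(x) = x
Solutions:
 h(x) = -sqrt(C1 + x^2)
 h(x) = sqrt(C1 + x^2)


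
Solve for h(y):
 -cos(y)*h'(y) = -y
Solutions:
 h(y) = C1 + Integral(y/cos(y), y)


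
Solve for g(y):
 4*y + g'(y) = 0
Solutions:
 g(y) = C1 - 2*y^2


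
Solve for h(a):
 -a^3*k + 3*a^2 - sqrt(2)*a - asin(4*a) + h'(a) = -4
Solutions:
 h(a) = C1 + a^4*k/4 - a^3 + sqrt(2)*a^2/2 + a*asin(4*a) - 4*a + sqrt(1 - 16*a^2)/4


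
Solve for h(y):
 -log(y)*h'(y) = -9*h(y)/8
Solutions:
 h(y) = C1*exp(9*li(y)/8)


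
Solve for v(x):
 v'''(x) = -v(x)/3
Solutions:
 v(x) = C3*exp(-3^(2/3)*x/3) + (C1*sin(3^(1/6)*x/2) + C2*cos(3^(1/6)*x/2))*exp(3^(2/3)*x/6)


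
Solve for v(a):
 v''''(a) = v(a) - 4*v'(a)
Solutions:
 v(a) = (C1*exp(-a*sqrt(-1/2 + sqrt(2))) + C2*exp(a*sqrt(-1/2 + sqrt(2))))*exp(-sqrt(2)*a/2) + (C3*sin(a*sqrt(1/2 + sqrt(2))) + C4*cos(a*sqrt(1/2 + sqrt(2))))*exp(sqrt(2)*a/2)


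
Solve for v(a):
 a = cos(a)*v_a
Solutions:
 v(a) = C1 + Integral(a/cos(a), a)


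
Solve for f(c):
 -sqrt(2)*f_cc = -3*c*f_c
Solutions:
 f(c) = C1 + C2*erfi(2^(1/4)*sqrt(3)*c/2)


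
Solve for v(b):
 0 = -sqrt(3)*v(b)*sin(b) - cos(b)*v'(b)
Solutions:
 v(b) = C1*cos(b)^(sqrt(3))


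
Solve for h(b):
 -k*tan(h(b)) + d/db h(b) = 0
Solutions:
 h(b) = pi - asin(C1*exp(b*k))
 h(b) = asin(C1*exp(b*k))


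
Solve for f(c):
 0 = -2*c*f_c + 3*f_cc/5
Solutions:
 f(c) = C1 + C2*erfi(sqrt(15)*c/3)


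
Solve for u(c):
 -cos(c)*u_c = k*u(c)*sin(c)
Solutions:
 u(c) = C1*exp(k*log(cos(c)))


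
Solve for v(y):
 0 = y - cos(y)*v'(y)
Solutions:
 v(y) = C1 + Integral(y/cos(y), y)


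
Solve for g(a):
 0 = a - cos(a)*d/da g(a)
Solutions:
 g(a) = C1 + Integral(a/cos(a), a)


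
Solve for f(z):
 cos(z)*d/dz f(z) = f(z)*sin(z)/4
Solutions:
 f(z) = C1/cos(z)^(1/4)


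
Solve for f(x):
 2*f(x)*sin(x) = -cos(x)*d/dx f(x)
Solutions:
 f(x) = C1*cos(x)^2


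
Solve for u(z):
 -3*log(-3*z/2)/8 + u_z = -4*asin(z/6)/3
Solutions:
 u(z) = C1 + 3*z*log(-z)/8 - 4*z*asin(z/6)/3 - 3*z/8 - 3*z*log(2)/8 + 3*z*log(3)/8 - 4*sqrt(36 - z^2)/3


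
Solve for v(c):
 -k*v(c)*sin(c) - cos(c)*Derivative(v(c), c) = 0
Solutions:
 v(c) = C1*exp(k*log(cos(c)))


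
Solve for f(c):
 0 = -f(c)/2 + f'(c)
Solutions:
 f(c) = C1*exp(c/2)


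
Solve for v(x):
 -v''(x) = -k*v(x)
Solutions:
 v(x) = C1*exp(-sqrt(k)*x) + C2*exp(sqrt(k)*x)


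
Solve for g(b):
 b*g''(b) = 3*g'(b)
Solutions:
 g(b) = C1 + C2*b^4


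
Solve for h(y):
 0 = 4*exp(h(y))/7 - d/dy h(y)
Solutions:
 h(y) = log(-1/(C1 + 4*y)) + log(7)


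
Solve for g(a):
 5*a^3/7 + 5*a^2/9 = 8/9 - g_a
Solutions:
 g(a) = C1 - 5*a^4/28 - 5*a^3/27 + 8*a/9


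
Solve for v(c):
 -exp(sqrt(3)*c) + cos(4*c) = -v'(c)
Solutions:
 v(c) = C1 + sqrt(3)*exp(sqrt(3)*c)/3 - sin(4*c)/4


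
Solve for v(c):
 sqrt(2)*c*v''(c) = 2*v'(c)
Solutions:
 v(c) = C1 + C2*c^(1 + sqrt(2))


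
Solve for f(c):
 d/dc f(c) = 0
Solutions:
 f(c) = C1


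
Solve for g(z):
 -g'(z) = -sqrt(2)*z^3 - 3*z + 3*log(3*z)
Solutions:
 g(z) = C1 + sqrt(2)*z^4/4 + 3*z^2/2 - 3*z*log(z) - 3*z*log(3) + 3*z


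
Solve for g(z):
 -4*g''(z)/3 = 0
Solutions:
 g(z) = C1 + C2*z


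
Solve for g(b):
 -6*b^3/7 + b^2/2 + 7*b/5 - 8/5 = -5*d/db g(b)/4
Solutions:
 g(b) = C1 + 6*b^4/35 - 2*b^3/15 - 14*b^2/25 + 32*b/25


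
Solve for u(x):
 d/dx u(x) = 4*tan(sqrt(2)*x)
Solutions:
 u(x) = C1 - 2*sqrt(2)*log(cos(sqrt(2)*x))


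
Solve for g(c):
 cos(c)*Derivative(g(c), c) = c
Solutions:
 g(c) = C1 + Integral(c/cos(c), c)


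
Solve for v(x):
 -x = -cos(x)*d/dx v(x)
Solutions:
 v(x) = C1 + Integral(x/cos(x), x)


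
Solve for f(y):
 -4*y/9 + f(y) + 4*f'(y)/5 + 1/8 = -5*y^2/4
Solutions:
 f(y) = C1*exp(-5*y/4) - 5*y^2/4 + 22*y/9 - 749/360


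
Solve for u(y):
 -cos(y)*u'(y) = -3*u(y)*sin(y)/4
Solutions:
 u(y) = C1/cos(y)^(3/4)


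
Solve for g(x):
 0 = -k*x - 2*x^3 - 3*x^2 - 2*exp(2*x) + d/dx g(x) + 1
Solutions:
 g(x) = C1 + k*x^2/2 + x^4/2 + x^3 - x + exp(2*x)


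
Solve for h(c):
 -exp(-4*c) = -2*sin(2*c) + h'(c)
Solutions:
 h(c) = C1 - cos(2*c) + exp(-4*c)/4


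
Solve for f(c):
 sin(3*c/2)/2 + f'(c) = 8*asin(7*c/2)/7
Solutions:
 f(c) = C1 + 8*c*asin(7*c/2)/7 + 8*sqrt(4 - 49*c^2)/49 + cos(3*c/2)/3


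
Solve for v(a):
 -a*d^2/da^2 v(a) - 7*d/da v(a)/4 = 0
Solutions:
 v(a) = C1 + C2/a^(3/4)


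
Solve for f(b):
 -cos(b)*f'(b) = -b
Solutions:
 f(b) = C1 + Integral(b/cos(b), b)


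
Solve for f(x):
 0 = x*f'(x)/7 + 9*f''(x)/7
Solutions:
 f(x) = C1 + C2*erf(sqrt(2)*x/6)


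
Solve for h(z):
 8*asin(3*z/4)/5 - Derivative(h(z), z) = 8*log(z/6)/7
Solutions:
 h(z) = C1 - 8*z*log(z)/7 + 8*z*asin(3*z/4)/5 + 8*z/7 + 8*z*log(6)/7 + 8*sqrt(16 - 9*z^2)/15


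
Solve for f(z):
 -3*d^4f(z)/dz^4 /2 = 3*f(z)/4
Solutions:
 f(z) = (C1*sin(2^(1/4)*z/2) + C2*cos(2^(1/4)*z/2))*exp(-2^(1/4)*z/2) + (C3*sin(2^(1/4)*z/2) + C4*cos(2^(1/4)*z/2))*exp(2^(1/4)*z/2)


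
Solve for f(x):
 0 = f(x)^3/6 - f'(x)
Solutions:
 f(x) = -sqrt(3)*sqrt(-1/(C1 + x))
 f(x) = sqrt(3)*sqrt(-1/(C1 + x))


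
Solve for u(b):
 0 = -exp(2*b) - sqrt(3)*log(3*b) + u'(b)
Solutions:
 u(b) = C1 + sqrt(3)*b*log(b) + sqrt(3)*b*(-1 + log(3)) + exp(2*b)/2


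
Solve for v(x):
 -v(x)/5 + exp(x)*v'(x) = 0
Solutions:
 v(x) = C1*exp(-exp(-x)/5)


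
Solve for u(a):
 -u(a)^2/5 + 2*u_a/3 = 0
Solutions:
 u(a) = -10/(C1 + 3*a)


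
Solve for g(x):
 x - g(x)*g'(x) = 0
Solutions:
 g(x) = -sqrt(C1 + x^2)
 g(x) = sqrt(C1 + x^2)


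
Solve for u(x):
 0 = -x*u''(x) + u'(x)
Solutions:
 u(x) = C1 + C2*x^2


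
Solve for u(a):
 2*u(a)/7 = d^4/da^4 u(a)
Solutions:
 u(a) = C1*exp(-2^(1/4)*7^(3/4)*a/7) + C2*exp(2^(1/4)*7^(3/4)*a/7) + C3*sin(2^(1/4)*7^(3/4)*a/7) + C4*cos(2^(1/4)*7^(3/4)*a/7)


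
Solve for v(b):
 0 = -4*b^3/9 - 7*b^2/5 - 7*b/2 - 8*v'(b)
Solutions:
 v(b) = C1 - b^4/72 - 7*b^3/120 - 7*b^2/32


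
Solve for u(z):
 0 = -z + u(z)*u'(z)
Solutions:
 u(z) = -sqrt(C1 + z^2)
 u(z) = sqrt(C1 + z^2)


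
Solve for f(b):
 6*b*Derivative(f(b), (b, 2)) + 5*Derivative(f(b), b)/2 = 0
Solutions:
 f(b) = C1 + C2*b^(7/12)


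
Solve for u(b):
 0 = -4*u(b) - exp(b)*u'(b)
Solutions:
 u(b) = C1*exp(4*exp(-b))


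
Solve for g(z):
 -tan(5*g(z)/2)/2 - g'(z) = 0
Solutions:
 g(z) = -2*asin(C1*exp(-5*z/4))/5 + 2*pi/5
 g(z) = 2*asin(C1*exp(-5*z/4))/5


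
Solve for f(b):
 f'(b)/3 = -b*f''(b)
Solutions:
 f(b) = C1 + C2*b^(2/3)


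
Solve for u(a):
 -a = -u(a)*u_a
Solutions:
 u(a) = -sqrt(C1 + a^2)
 u(a) = sqrt(C1 + a^2)


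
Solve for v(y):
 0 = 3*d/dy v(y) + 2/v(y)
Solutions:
 v(y) = -sqrt(C1 - 12*y)/3
 v(y) = sqrt(C1 - 12*y)/3


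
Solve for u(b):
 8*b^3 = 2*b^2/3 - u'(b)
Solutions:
 u(b) = C1 - 2*b^4 + 2*b^3/9


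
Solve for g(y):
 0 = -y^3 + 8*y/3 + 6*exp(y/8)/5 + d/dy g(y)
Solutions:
 g(y) = C1 + y^4/4 - 4*y^2/3 - 48*exp(y/8)/5


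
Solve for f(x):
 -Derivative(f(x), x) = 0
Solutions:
 f(x) = C1


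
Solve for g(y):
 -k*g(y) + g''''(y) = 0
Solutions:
 g(y) = C1*exp(-k^(1/4)*y) + C2*exp(k^(1/4)*y) + C3*exp(-I*k^(1/4)*y) + C4*exp(I*k^(1/4)*y)


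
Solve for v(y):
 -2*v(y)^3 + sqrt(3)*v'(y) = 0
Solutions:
 v(y) = -sqrt(6)*sqrt(-1/(C1 + 2*sqrt(3)*y))/2
 v(y) = sqrt(6)*sqrt(-1/(C1 + 2*sqrt(3)*y))/2


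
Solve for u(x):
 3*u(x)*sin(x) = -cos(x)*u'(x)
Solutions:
 u(x) = C1*cos(x)^3


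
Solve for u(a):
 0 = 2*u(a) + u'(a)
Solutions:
 u(a) = C1*exp(-2*a)


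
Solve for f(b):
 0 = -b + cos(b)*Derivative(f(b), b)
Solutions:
 f(b) = C1 + Integral(b/cos(b), b)


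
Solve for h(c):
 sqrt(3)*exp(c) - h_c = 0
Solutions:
 h(c) = C1 + sqrt(3)*exp(c)


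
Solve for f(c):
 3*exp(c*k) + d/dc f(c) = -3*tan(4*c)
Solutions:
 f(c) = C1 - 3*Piecewise((exp(c*k)/k, Ne(k, 0)), (c, True)) + 3*log(cos(4*c))/4


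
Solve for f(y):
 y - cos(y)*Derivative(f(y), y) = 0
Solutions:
 f(y) = C1 + Integral(y/cos(y), y)


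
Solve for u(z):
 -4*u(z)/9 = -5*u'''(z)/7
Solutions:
 u(z) = C3*exp(2100^(1/3)*z/15) + (C1*sin(3^(5/6)*700^(1/3)*z/30) + C2*cos(3^(5/6)*700^(1/3)*z/30))*exp(-2100^(1/3)*z/30)


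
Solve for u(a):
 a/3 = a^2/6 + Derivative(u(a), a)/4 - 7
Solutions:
 u(a) = C1 - 2*a^3/9 + 2*a^2/3 + 28*a


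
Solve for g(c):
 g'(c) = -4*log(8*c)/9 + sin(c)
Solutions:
 g(c) = C1 - 4*c*log(c)/9 - 4*c*log(2)/3 + 4*c/9 - cos(c)


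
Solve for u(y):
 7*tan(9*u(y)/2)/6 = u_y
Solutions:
 u(y) = -2*asin(C1*exp(21*y/4))/9 + 2*pi/9
 u(y) = 2*asin(C1*exp(21*y/4))/9


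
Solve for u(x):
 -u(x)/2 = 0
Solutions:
 u(x) = 0


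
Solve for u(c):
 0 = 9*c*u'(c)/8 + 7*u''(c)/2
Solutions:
 u(c) = C1 + C2*erf(3*sqrt(14)*c/28)


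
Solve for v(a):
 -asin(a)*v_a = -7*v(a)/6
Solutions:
 v(a) = C1*exp(7*Integral(1/asin(a), a)/6)


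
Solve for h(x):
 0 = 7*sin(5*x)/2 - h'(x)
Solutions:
 h(x) = C1 - 7*cos(5*x)/10


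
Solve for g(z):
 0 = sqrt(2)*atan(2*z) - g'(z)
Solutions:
 g(z) = C1 + sqrt(2)*(z*atan(2*z) - log(4*z^2 + 1)/4)


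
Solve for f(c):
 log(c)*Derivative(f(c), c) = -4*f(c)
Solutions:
 f(c) = C1*exp(-4*li(c))


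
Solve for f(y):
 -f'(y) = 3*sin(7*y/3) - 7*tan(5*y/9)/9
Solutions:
 f(y) = C1 - 7*log(cos(5*y/9))/5 + 9*cos(7*y/3)/7


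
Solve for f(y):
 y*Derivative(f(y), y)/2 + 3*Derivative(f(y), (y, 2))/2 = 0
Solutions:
 f(y) = C1 + C2*erf(sqrt(6)*y/6)


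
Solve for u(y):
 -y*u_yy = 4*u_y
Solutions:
 u(y) = C1 + C2/y^3


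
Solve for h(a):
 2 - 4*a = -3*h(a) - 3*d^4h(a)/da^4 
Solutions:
 h(a) = 4*a/3 + (C1*sin(sqrt(2)*a/2) + C2*cos(sqrt(2)*a/2))*exp(-sqrt(2)*a/2) + (C3*sin(sqrt(2)*a/2) + C4*cos(sqrt(2)*a/2))*exp(sqrt(2)*a/2) - 2/3
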